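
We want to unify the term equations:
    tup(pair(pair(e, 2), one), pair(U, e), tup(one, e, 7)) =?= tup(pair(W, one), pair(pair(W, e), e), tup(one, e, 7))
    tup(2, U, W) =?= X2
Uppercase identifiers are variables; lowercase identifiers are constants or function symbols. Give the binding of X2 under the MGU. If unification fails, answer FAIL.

Decompose tup/3: pair(pair(e, 2), one) =?= pair(W, one),  pair(U, e) =?= pair(pair(W, e), e),  tup(one, e, 7) =?= tup(one, e, 7).
Decompose pair/2: pair(e, 2) =?= W,  one =?= one.
Bind W := pair(e, 2); substituting into the 2 remaining equations that mention W gives: pair(U, e) =?= pair(pair(pair(e, 2), e), e),  tup(2, U, pair(e, 2)) =?= X2.
Delete trivial equation one =?= one.
Decompose pair/2: U =?= pair(pair(e, 2), e),  e =?= e.
Bind U := pair(pair(e, 2), e); substituting into the one remaining equation that mentions U gives: tup(2, pair(pair(e, 2), e), pair(e, 2)) =?= X2.
Delete trivial equation e =?= e.
Delete trivial equation tup(one, e, 7) =?= tup(one, e, 7).
Bind X2 := tup(2, pair(pair(e, 2), e), pair(e, 2)).
MGU = { W -> pair(e, 2), U -> pair(pair(e, 2), e), X2 -> tup(2, pair(pair(e, 2), e), pair(e, 2)) }, so X2 -> tup(2, pair(pair(e, 2), e), pair(e, 2)).

tup(2, pair(pair(e, 2), e), pair(e, 2))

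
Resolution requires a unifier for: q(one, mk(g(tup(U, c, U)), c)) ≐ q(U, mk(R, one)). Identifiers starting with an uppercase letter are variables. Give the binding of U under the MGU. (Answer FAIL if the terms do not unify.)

FAIL

Decompose q/2: one ≐ U,  mk(g(tup(U, c, U)), c) ≐ mk(R, one).
Bind U := one; substituting into the remaining equation gives: mk(g(tup(one, c, one)), c) ≐ mk(R, one).
Decompose mk/2: g(tup(one, c, one)) ≐ R,  c ≐ one.
Bind R := g(tup(one, c, one)); no other remaining equation mentions R.
Clash: constants c and one differ; no unifier exists.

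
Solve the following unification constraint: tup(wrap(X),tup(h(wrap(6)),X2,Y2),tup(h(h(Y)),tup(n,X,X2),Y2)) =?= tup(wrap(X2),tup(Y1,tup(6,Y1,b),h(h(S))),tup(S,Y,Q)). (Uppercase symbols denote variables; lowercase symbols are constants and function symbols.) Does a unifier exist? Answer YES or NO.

Decompose tup/3: wrap(X) =?= wrap(X2),  tup(h(wrap(6)),X2,Y2) =?= tup(Y1,tup(6,Y1,b),h(h(S))),  tup(h(h(Y)),tup(n,X,X2),Y2) =?= tup(S,Y,Q).
Decompose wrap/1: X =?= X2.
Bind X := X2; substituting into the one remaining equation that mentions X gives: tup(h(h(Y)),tup(n,X2,X2),Y2) =?= tup(S,Y,Q).
Decompose tup/3: h(wrap(6)) =?= Y1,  X2 =?= tup(6,Y1,b),  Y2 =?= h(h(S)).
Bind Y1 := h(wrap(6)); substituting into the one remaining equation that mentions Y1 gives: X2 =?= tup(6,h(wrap(6)),b).
Bind X2 := tup(6,h(wrap(6)),b); substituting into the one remaining equation that mentions X2 gives: tup(h(h(Y)),tup(n,tup(6,h(wrap(6)),b),tup(6,h(wrap(6)),b)),Y2) =?= tup(S,Y,Q). Substituting into the earlier binding gives X := tup(6,h(wrap(6)),b).
Bind Y2 := h(h(S)); substituting into the remaining equation gives: tup(h(h(Y)),tup(n,tup(6,h(wrap(6)),b),tup(6,h(wrap(6)),b)),h(h(S))) =?= tup(S,Y,Q).
Decompose tup/3: h(h(Y)) =?= S,  tup(n,tup(6,h(wrap(6)),b),tup(6,h(wrap(6)),b)) =?= Y,  h(h(S)) =?= Q.
Bind S := h(h(Y)); substituting into the one remaining equation that mentions S gives: h(h(h(h(Y)))) =?= Q. Substituting into the earlier binding gives Y2 := h(h(h(h(Y)))).
Bind Y := tup(n,tup(6,h(wrap(6)),b),tup(6,h(wrap(6)),b)); substituting into the remaining equation gives: h(h(h(h(tup(n,tup(6,h(wrap(6)),b),tup(6,h(wrap(6)),b)))))) =?= Q. Substituting into the earlier bindings gives Y2 := h(h(h(h(tup(n,tup(6,h(wrap(6)),b),tup(6,h(wrap(6)),b)))))), S := h(h(tup(n,tup(6,h(wrap(6)),b),tup(6,h(wrap(6)),b)))).
Bind Q := h(h(h(h(tup(n,tup(6,h(wrap(6)),b),tup(6,h(wrap(6)),b)))))).
No equations remain and no clash or occurs-check failure arose, so a unifier exists.

YES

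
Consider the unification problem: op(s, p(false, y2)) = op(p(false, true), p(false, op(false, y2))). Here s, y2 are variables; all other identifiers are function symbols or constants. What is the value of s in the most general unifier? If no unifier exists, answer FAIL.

Decompose op/2: s = p(false, true),  p(false, y2) = p(false, op(false, y2)).
Bind s := p(false, true); no other remaining equation mentions s.
Decompose p/2: false = false,  y2 = op(false, y2).
Delete trivial equation false = false.
Occurs check fails: y2 occurs in op(false, y2); the equation y2 = op(false, y2) has no finite solution.

FAIL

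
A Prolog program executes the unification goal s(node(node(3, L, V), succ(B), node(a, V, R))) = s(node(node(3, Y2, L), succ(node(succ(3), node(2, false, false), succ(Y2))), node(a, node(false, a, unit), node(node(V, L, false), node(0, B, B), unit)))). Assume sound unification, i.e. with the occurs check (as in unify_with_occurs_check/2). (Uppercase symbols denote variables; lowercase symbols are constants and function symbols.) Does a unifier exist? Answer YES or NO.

Decompose s/1: node(node(3, L, V), succ(B), node(a, V, R)) = node(node(3, Y2, L), succ(node(succ(3), node(2, false, false), succ(Y2))), node(a, node(false, a, unit), node(node(V, L, false), node(0, B, B), unit))).
Decompose node/3: node(3, L, V) = node(3, Y2, L),  succ(B) = succ(node(succ(3), node(2, false, false), succ(Y2))),  node(a, V, R) = node(a, node(false, a, unit), node(node(V, L, false), node(0, B, B), unit)).
Decompose node/3: 3 = 3,  L = Y2,  V = L.
Delete trivial equation 3 = 3.
Bind L := Y2; substituting into the 2 remaining equations that mention L gives: V = Y2,  node(a, V, R) = node(a, node(false, a, unit), node(node(V, Y2, false), node(0, B, B), unit)).
Bind V := Y2; substituting into the one remaining equation that mentions V gives: node(a, Y2, R) = node(a, node(false, a, unit), node(node(Y2, Y2, false), node(0, B, B), unit)).
Decompose succ/1: B = node(succ(3), node(2, false, false), succ(Y2)).
Bind B := node(succ(3), node(2, false, false), succ(Y2)); substituting into the remaining equation gives: node(a, Y2, R) = node(a, node(false, a, unit), node(node(Y2, Y2, false), node(0, node(succ(3), node(2, false, false), succ(Y2)), node(succ(3), node(2, false, false), succ(Y2))), unit)).
Decompose node/3: a = a,  Y2 = node(false, a, unit),  R = node(node(Y2, Y2, false), node(0, node(succ(3), node(2, false, false), succ(Y2)), node(succ(3), node(2, false, false), succ(Y2))), unit).
Delete trivial equation a = a.
Bind Y2 := node(false, a, unit); substituting into the remaining equation gives: R = node(node(node(false, a, unit), node(false, a, unit), false), node(0, node(succ(3), node(2, false, false), succ(node(false, a, unit))), node(succ(3), node(2, false, false), succ(node(false, a, unit)))), unit). Substituting into the earlier bindings gives L := node(false, a, unit), V := node(false, a, unit), B := node(succ(3), node(2, false, false), succ(node(false, a, unit))).
Bind R := node(node(node(false, a, unit), node(false, a, unit), false), node(0, node(succ(3), node(2, false, false), succ(node(false, a, unit))), node(succ(3), node(2, false, false), succ(node(false, a, unit)))), unit).
No equations remain and no clash or occurs-check failure arose, so a unifier exists.

YES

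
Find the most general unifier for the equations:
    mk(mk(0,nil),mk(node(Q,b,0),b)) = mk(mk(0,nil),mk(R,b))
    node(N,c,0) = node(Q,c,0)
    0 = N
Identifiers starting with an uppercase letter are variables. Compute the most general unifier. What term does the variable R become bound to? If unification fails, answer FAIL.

node(0,b,0)

Decompose mk/2: mk(0,nil) = mk(0,nil),  mk(node(Q,b,0),b) = mk(R,b).
Delete trivial equation mk(0,nil) = mk(0,nil).
Decompose mk/2: node(Q,b,0) = R,  b = b.
Bind R := node(Q,b,0); no other remaining equation mentions R.
Delete trivial equation b = b.
Decompose node/3: N = Q,  c = c,  0 = 0.
Bind N := Q; substituting into the one remaining equation that mentions N gives: 0 = Q.
Delete trivial equation c = c.
Delete trivial equation 0 = 0.
Bind Q := 0. Substituting into the earlier bindings gives R := node(0,b,0), N := 0.
MGU = { R := node(0,b,0), N := 0, Q := 0 }, so R := node(0,b,0).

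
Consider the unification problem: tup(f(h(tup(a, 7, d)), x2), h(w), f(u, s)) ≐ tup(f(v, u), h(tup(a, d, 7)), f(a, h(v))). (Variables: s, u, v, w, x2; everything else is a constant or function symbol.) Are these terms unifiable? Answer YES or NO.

YES

Decompose tup/3: f(h(tup(a, 7, d)), x2) ≐ f(v, u),  h(w) ≐ h(tup(a, d, 7)),  f(u, s) ≐ f(a, h(v)).
Decompose f/2: h(tup(a, 7, d)) ≐ v,  x2 ≐ u.
Bind v := h(tup(a, 7, d)); substituting into the one remaining equation that mentions v gives: f(u, s) ≐ f(a, h(h(tup(a, 7, d)))).
Bind x2 := u; no other remaining equation mentions x2.
Decompose h/1: w ≐ tup(a, d, 7).
Bind w := tup(a, d, 7); no other remaining equation mentions w.
Decompose f/2: u ≐ a,  s ≐ h(h(tup(a, 7, d))).
Bind u := a; no other remaining equation mentions u. Substituting into the earlier binding gives x2 := a.
Bind s := h(h(tup(a, 7, d))).
No equations remain and no clash or occurs-check failure arose, so a unifier exists.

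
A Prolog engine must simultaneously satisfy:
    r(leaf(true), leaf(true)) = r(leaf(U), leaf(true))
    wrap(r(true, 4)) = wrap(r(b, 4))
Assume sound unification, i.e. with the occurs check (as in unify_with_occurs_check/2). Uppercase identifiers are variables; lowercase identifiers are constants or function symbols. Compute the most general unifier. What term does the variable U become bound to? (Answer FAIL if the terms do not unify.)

FAIL

Decompose r/2: leaf(true) = leaf(U),  leaf(true) = leaf(true).
Decompose leaf/1: true = U.
Bind U := true; no other remaining equation mentions U.
Delete trivial equation leaf(true) = leaf(true).
Decompose wrap/1: r(true, 4) = r(b, 4).
Decompose r/2: true = b,  4 = 4.
Clash: constants true and b differ; no unifier exists.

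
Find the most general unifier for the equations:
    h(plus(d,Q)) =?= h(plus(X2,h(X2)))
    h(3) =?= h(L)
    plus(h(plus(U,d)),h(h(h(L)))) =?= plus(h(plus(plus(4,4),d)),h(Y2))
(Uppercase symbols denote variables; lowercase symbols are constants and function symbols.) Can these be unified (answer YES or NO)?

Decompose h/1: plus(d,Q) =?= plus(X2,h(X2)).
Decompose plus/2: d =?= X2,  Q =?= h(X2).
Bind X2 := d; substituting into the one remaining equation that mentions X2 gives: Q =?= h(d).
Bind Q := h(d); no other remaining equation mentions Q.
Decompose h/1: 3 =?= L.
Bind L := 3; substituting into the remaining equation gives: plus(h(plus(U,d)),h(h(h(3)))) =?= plus(h(plus(plus(4,4),d)),h(Y2)).
Decompose plus/2: h(plus(U,d)) =?= h(plus(plus(4,4),d)),  h(h(h(3))) =?= h(Y2).
Decompose h/1: plus(U,d) =?= plus(plus(4,4),d).
Decompose plus/2: U =?= plus(4,4),  d =?= d.
Bind U := plus(4,4); no other remaining equation mentions U.
Delete trivial equation d =?= d.
Decompose h/1: h(h(3)) =?= Y2.
Bind Y2 := h(h(3)).
No equations remain and no clash or occurs-check failure arose, so a unifier exists.

YES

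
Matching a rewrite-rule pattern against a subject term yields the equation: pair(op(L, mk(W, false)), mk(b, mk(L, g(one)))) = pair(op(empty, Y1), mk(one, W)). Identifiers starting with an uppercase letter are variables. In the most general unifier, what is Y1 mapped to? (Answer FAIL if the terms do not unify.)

FAIL

Decompose pair/2: op(L, mk(W, false)) = op(empty, Y1),  mk(b, mk(L, g(one))) = mk(one, W).
Decompose op/2: L = empty,  mk(W, false) = Y1.
Bind L := empty; substituting into the one remaining equation that mentions L gives: mk(b, mk(empty, g(one))) = mk(one, W).
Bind Y1 := mk(W, false); no other remaining equation mentions Y1.
Decompose mk/2: b = one,  mk(empty, g(one)) = W.
Clash: constants b and one differ; no unifier exists.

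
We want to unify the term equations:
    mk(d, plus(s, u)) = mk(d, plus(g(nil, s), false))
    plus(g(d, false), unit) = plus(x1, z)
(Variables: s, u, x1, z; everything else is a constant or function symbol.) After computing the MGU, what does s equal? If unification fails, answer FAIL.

FAIL

Decompose mk/2: d = d,  plus(s, u) = plus(g(nil, s), false).
Delete trivial equation d = d.
Decompose plus/2: s = g(nil, s),  u = false.
Occurs check fails: s occurs in g(nil, s); the equation s = g(nil, s) has no finite solution.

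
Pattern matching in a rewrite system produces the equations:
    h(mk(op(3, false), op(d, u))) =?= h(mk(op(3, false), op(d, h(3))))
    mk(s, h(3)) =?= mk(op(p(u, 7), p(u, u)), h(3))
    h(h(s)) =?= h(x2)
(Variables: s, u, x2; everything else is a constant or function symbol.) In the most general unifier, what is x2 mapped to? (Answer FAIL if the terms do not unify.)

Decompose h/1: mk(op(3, false), op(d, u)) =?= mk(op(3, false), op(d, h(3))).
Decompose mk/2: op(3, false) =?= op(3, false),  op(d, u) =?= op(d, h(3)).
Delete trivial equation op(3, false) =?= op(3, false).
Decompose op/2: d =?= d,  u =?= h(3).
Delete trivial equation d =?= d.
Bind u := h(3); substituting into the one remaining equation that mentions u gives: mk(s, h(3)) =?= mk(op(p(h(3), 7), p(h(3), h(3))), h(3)).
Decompose mk/2: s =?= op(p(h(3), 7), p(h(3), h(3))),  h(3) =?= h(3).
Bind s := op(p(h(3), 7), p(h(3), h(3))); substituting into the one remaining equation that mentions s gives: h(h(op(p(h(3), 7), p(h(3), h(3))))) =?= h(x2).
Delete trivial equation h(3) =?= h(3).
Decompose h/1: h(op(p(h(3), 7), p(h(3), h(3)))) =?= x2.
Bind x2 := h(op(p(h(3), 7), p(h(3), h(3)))).
MGU = { u -> h(3), s -> op(p(h(3), 7), p(h(3), h(3))), x2 -> h(op(p(h(3), 7), p(h(3), h(3)))) }, so x2 -> h(op(p(h(3), 7), p(h(3), h(3)))).

h(op(p(h(3), 7), p(h(3), h(3))))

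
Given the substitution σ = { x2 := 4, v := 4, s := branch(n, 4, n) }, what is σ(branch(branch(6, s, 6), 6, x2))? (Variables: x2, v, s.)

branch(branch(6, branch(n, 4, n), 6), 6, 4)

Replace each occurrence of x2 with 4.
Replace each occurrence of s with branch(n, 4, n).
Result: branch(branch(6, branch(n, 4, n), 6), 6, 4).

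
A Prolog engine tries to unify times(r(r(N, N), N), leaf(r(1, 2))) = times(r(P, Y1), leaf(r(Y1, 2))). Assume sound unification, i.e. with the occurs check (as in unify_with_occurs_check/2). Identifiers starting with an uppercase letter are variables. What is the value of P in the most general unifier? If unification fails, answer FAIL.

Decompose times/2: r(r(N, N), N) = r(P, Y1),  leaf(r(1, 2)) = leaf(r(Y1, 2)).
Decompose r/2: r(N, N) = P,  N = Y1.
Bind P := r(N, N); no other remaining equation mentions P.
Bind N := Y1; no other remaining equation mentions N. Substituting into the earlier binding gives P := r(Y1, Y1).
Decompose leaf/1: r(1, 2) = r(Y1, 2).
Decompose r/2: 1 = Y1,  2 = 2.
Bind Y1 := 1; no other remaining equation mentions Y1. Substituting into the earlier bindings gives P := r(1, 1), N := 1.
Delete trivial equation 2 = 2.
MGU = { P ↦ r(1, 1), N ↦ 1, Y1 ↦ 1 }, so P ↦ r(1, 1).

r(1, 1)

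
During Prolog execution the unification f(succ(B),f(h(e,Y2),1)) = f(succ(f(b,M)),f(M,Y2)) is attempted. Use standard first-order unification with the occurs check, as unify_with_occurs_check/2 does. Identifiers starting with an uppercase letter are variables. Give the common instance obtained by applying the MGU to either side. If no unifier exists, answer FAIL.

Decompose f/2: succ(B) = succ(f(b,M)),  f(h(e,Y2),1) = f(M,Y2).
Decompose succ/1: B = f(b,M).
Bind B := f(b,M); no other remaining equation mentions B.
Decompose f/2: h(e,Y2) = M,  1 = Y2.
Bind M := h(e,Y2); no other remaining equation mentions M. Substituting into the earlier binding gives B := f(b,h(e,Y2)).
Bind Y2 := 1. Substituting into the earlier bindings gives B := f(b,h(e,1)), M := h(e,1).
Applying the MGU to either side gives f(succ(f(b,h(e,1))),f(h(e,1),1)).

f(succ(f(b,h(e,1))),f(h(e,1),1))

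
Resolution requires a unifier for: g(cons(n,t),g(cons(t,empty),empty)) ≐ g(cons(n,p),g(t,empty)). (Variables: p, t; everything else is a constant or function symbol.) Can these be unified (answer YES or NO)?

Decompose g/2: cons(n,t) ≐ cons(n,p),  g(cons(t,empty),empty) ≐ g(t,empty).
Decompose cons/2: n ≐ n,  t ≐ p.
Delete trivial equation n ≐ n.
Bind t := p; substituting into the remaining equation gives: g(cons(p,empty),empty) ≐ g(p,empty).
Decompose g/2: cons(p,empty) ≐ p,  empty ≐ empty.
Occurs check fails: p occurs in cons(p,empty); the equation p ≐ cons(p,empty) has no finite solution.

NO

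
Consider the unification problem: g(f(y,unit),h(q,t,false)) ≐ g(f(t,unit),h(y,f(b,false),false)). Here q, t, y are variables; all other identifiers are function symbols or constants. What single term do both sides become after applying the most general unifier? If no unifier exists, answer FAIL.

Decompose g/2: f(y,unit) ≐ f(t,unit),  h(q,t,false) ≐ h(y,f(b,false),false).
Decompose f/2: y ≐ t,  unit ≐ unit.
Bind y := t; substituting into the one remaining equation that mentions y gives: h(q,t,false) ≐ h(t,f(b,false),false).
Delete trivial equation unit ≐ unit.
Decompose h/3: q ≐ t,  t ≐ f(b,false),  false ≐ false.
Bind q := t; no other remaining equation mentions q.
Bind t := f(b,false); no other remaining equation mentions t. Substituting into the earlier bindings gives y := f(b,false), q := f(b,false).
Delete trivial equation false ≐ false.
Applying the MGU to either side gives g(f(f(b,false),unit),h(f(b,false),f(b,false),false)).

g(f(f(b,false),unit),h(f(b,false),f(b,false),false))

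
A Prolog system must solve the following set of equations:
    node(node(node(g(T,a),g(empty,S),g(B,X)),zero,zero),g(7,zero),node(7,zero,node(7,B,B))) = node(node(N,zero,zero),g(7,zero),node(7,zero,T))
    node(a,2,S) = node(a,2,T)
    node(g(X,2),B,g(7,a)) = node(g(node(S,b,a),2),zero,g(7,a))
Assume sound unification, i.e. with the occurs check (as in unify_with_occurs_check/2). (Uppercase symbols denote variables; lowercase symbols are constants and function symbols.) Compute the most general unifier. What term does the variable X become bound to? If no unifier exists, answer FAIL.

node(node(7,zero,zero),b,a)

Decompose node/3: node(node(g(T,a),g(empty,S),g(B,X)),zero,zero) = node(N,zero,zero),  g(7,zero) = g(7,zero),  node(7,zero,node(7,B,B)) = node(7,zero,T).
Decompose node/3: node(g(T,a),g(empty,S),g(B,X)) = N,  zero = zero,  zero = zero.
Bind N := node(g(T,a),g(empty,S),g(B,X)); no other remaining equation mentions N.
Delete trivial equation zero = zero.
Delete trivial equation zero = zero.
Delete trivial equation g(7,zero) = g(7,zero).
Decompose node/3: 7 = 7,  zero = zero,  node(7,B,B) = T.
Delete trivial equation 7 = 7.
Delete trivial equation zero = zero.
Bind T := node(7,B,B); substituting into the one remaining equation that mentions T gives: node(a,2,S) = node(a,2,node(7,B,B)). Substituting into the earlier binding gives N := node(g(node(7,B,B),a),g(empty,S),g(B,X)).
Decompose node/3: a = a,  2 = 2,  S = node(7,B,B).
Delete trivial equation a = a.
Delete trivial equation 2 = 2.
Bind S := node(7,B,B); substituting into the remaining equation gives: node(g(X,2),B,g(7,a)) = node(g(node(node(7,B,B),b,a),2),zero,g(7,a)). Substituting into the earlier binding gives N := node(g(node(7,B,B),a),g(empty,node(7,B,B)),g(B,X)).
Decompose node/3: g(X,2) = g(node(node(7,B,B),b,a),2),  B = zero,  g(7,a) = g(7,a).
Decompose g/2: X = node(node(7,B,B),b,a),  2 = 2.
Bind X := node(node(7,B,B),b,a); no other remaining equation mentions X. Substituting into the earlier binding gives N := node(g(node(7,B,B),a),g(empty,node(7,B,B)),g(B,node(node(7,B,B),b,a))).
Delete trivial equation 2 = 2.
Bind B := zero; no other remaining equation mentions B. Substituting into the earlier bindings gives N := node(g(node(7,zero,zero),a),g(empty,node(7,zero,zero)),g(zero,node(node(7,zero,zero),b,a))), T := node(7,zero,zero), S := node(7,zero,zero), X := node(node(7,zero,zero),b,a).
Delete trivial equation g(7,a) = g(7,a).
MGU = { N ↦ node(g(node(7,zero,zero),a),g(empty,node(7,zero,zero)),g(zero,node(node(7,zero,zero),b,a))), T ↦ node(7,zero,zero), S ↦ node(7,zero,zero), X ↦ node(node(7,zero,zero),b,a), B ↦ zero }, so X ↦ node(node(7,zero,zero),b,a).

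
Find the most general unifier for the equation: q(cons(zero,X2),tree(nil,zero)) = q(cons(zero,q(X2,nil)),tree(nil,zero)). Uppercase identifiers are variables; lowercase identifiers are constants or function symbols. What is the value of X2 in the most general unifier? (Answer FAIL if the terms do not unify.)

Decompose q/2: cons(zero,X2) = cons(zero,q(X2,nil)),  tree(nil,zero) = tree(nil,zero).
Decompose cons/2: zero = zero,  X2 = q(X2,nil).
Delete trivial equation zero = zero.
Occurs check fails: X2 occurs in q(X2,nil); the equation X2 = q(X2,nil) has no finite solution.

FAIL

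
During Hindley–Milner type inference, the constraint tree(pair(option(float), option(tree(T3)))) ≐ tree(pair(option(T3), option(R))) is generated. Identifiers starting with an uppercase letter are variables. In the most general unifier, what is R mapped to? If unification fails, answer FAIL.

tree(float)

Decompose tree/1: pair(option(float), option(tree(T3))) ≐ pair(option(T3), option(R)).
Decompose pair/2: option(float) ≐ option(T3),  option(tree(T3)) ≐ option(R).
Decompose option/1: float ≐ T3.
Bind T3 := float; substituting into the remaining equation gives: option(tree(float)) ≐ option(R).
Decompose option/1: tree(float) ≐ R.
Bind R := tree(float).
MGU = { T3 -> float, R -> tree(float) }, so R -> tree(float).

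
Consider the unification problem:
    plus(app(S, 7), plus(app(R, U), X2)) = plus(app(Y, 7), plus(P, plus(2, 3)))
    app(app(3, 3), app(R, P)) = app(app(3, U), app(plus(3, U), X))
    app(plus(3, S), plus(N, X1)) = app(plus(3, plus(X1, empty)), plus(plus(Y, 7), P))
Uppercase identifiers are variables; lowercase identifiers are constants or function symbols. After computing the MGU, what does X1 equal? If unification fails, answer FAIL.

Decompose plus/2: app(S, 7) = app(Y, 7),  plus(app(R, U), X2) = plus(P, plus(2, 3)).
Decompose app/2: S = Y,  7 = 7.
Bind S := Y; substituting into the one remaining equation that mentions S gives: app(plus(3, Y), plus(N, X1)) = app(plus(3, plus(X1, empty)), plus(plus(Y, 7), P)).
Delete trivial equation 7 = 7.
Decompose plus/2: app(R, U) = P,  X2 = plus(2, 3).
Bind P := app(R, U); substituting into the 2 remaining equations that mention P gives: app(app(3, 3), app(R, app(R, U))) = app(app(3, U), app(plus(3, U), X)),  app(plus(3, Y), plus(N, X1)) = app(plus(3, plus(X1, empty)), plus(plus(Y, 7), app(R, U))).
Bind X2 := plus(2, 3); no other remaining equation mentions X2.
Decompose app/2: app(3, 3) = app(3, U),  app(R, app(R, U)) = app(plus(3, U), X).
Decompose app/2: 3 = 3,  3 = U.
Delete trivial equation 3 = 3.
Bind U := 3; substituting into the remaining equations gives: app(R, app(R, 3)) = app(plus(3, 3), X),  app(plus(3, Y), plus(N, X1)) = app(plus(3, plus(X1, empty)), plus(plus(Y, 7), app(R, 3))). Substituting into the earlier binding gives P := app(R, 3).
Decompose app/2: R = plus(3, 3),  app(R, 3) = X.
Bind R := plus(3, 3); substituting into the remaining equations gives: app(plus(3, 3), 3) = X,  app(plus(3, Y), plus(N, X1)) = app(plus(3, plus(X1, empty)), plus(plus(Y, 7), app(plus(3, 3), 3))). Substituting into the earlier binding gives P := app(plus(3, 3), 3).
Bind X := app(plus(3, 3), 3); no other remaining equation mentions X.
Decompose app/2: plus(3, Y) = plus(3, plus(X1, empty)),  plus(N, X1) = plus(plus(Y, 7), app(plus(3, 3), 3)).
Decompose plus/2: 3 = 3,  Y = plus(X1, empty).
Delete trivial equation 3 = 3.
Bind Y := plus(X1, empty); substituting into the remaining equation gives: plus(N, X1) = plus(plus(plus(X1, empty), 7), app(plus(3, 3), 3)). Substituting into the earlier binding gives S := plus(X1, empty).
Decompose plus/2: N = plus(plus(X1, empty), 7),  X1 = app(plus(3, 3), 3).
Bind N := plus(plus(X1, empty), 7); no other remaining equation mentions N.
Bind X1 := app(plus(3, 3), 3). Substituting into the earlier bindings gives S := plus(app(plus(3, 3), 3), empty), Y := plus(app(plus(3, 3), 3), empty), N := plus(plus(app(plus(3, 3), 3), empty), 7).
MGU = { S ↦ plus(app(plus(3, 3), 3), empty), P ↦ app(plus(3, 3), 3), X2 ↦ plus(2, 3), U ↦ 3, R ↦ plus(3, 3), X ↦ app(plus(3, 3), 3), Y ↦ plus(app(plus(3, 3), 3), empty), N ↦ plus(plus(app(plus(3, 3), 3), empty), 7), X1 ↦ app(plus(3, 3), 3) }, so X1 ↦ app(plus(3, 3), 3).

app(plus(3, 3), 3)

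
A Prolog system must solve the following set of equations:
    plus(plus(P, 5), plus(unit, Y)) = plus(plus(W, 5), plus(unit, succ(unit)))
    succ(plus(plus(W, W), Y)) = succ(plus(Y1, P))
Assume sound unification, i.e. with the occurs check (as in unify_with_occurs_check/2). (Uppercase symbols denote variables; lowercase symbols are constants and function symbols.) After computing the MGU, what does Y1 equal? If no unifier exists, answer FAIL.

plus(succ(unit), succ(unit))

Decompose plus/2: plus(P, 5) = plus(W, 5),  plus(unit, Y) = plus(unit, succ(unit)).
Decompose plus/2: P = W,  5 = 5.
Bind P := W; substituting into the one remaining equation that mentions P gives: succ(plus(plus(W, W), Y)) = succ(plus(Y1, W)).
Delete trivial equation 5 = 5.
Decompose plus/2: unit = unit,  Y = succ(unit).
Delete trivial equation unit = unit.
Bind Y := succ(unit); substituting into the remaining equation gives: succ(plus(plus(W, W), succ(unit))) = succ(plus(Y1, W)).
Decompose succ/1: plus(plus(W, W), succ(unit)) = plus(Y1, W).
Decompose plus/2: plus(W, W) = Y1,  succ(unit) = W.
Bind Y1 := plus(W, W); no other remaining equation mentions Y1.
Bind W := succ(unit). Substituting into the earlier bindings gives P := succ(unit), Y1 := plus(succ(unit), succ(unit)).
MGU = { P ↦ succ(unit), Y ↦ succ(unit), Y1 ↦ plus(succ(unit), succ(unit)), W ↦ succ(unit) }, so Y1 ↦ plus(succ(unit), succ(unit)).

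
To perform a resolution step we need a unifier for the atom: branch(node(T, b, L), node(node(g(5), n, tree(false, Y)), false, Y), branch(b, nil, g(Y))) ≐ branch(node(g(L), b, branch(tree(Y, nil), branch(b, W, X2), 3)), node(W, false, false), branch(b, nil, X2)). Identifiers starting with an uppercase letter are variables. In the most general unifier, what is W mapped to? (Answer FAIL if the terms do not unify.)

node(g(5), n, tree(false, false))

Decompose branch/3: node(T, b, L) ≐ node(g(L), b, branch(tree(Y, nil), branch(b, W, X2), 3)),  node(node(g(5), n, tree(false, Y)), false, Y) ≐ node(W, false, false),  branch(b, nil, g(Y)) ≐ branch(b, nil, X2).
Decompose node/3: T ≐ g(L),  b ≐ b,  L ≐ branch(tree(Y, nil), branch(b, W, X2), 3).
Bind T := g(L); no other remaining equation mentions T.
Delete trivial equation b ≐ b.
Bind L := branch(tree(Y, nil), branch(b, W, X2), 3); no other remaining equation mentions L. Substituting into the earlier binding gives T := g(branch(tree(Y, nil), branch(b, W, X2), 3)).
Decompose node/3: node(g(5), n, tree(false, Y)) ≐ W,  false ≐ false,  Y ≐ false.
Bind W := node(g(5), n, tree(false, Y)); no other remaining equation mentions W. Substituting into the earlier bindings gives T := g(branch(tree(Y, nil), branch(b, node(g(5), n, tree(false, Y)), X2), 3)), L := branch(tree(Y, nil), branch(b, node(g(5), n, tree(false, Y)), X2), 3).
Delete trivial equation false ≐ false.
Bind Y := false; substituting into the remaining equation gives: branch(b, nil, g(false)) ≐ branch(b, nil, X2). Substituting into the earlier bindings gives T := g(branch(tree(false, nil), branch(b, node(g(5), n, tree(false, false)), X2), 3)), L := branch(tree(false, nil), branch(b, node(g(5), n, tree(false, false)), X2), 3), W := node(g(5), n, tree(false, false)).
Decompose branch/3: b ≐ b,  nil ≐ nil,  g(false) ≐ X2.
Delete trivial equation b ≐ b.
Delete trivial equation nil ≐ nil.
Bind X2 := g(false). Substituting into the earlier bindings gives T := g(branch(tree(false, nil), branch(b, node(g(5), n, tree(false, false)), g(false)), 3)), L := branch(tree(false, nil), branch(b, node(g(5), n, tree(false, false)), g(false)), 3).
MGU = { T := g(branch(tree(false, nil), branch(b, node(g(5), n, tree(false, false)), g(false)), 3)), L := branch(tree(false, nil), branch(b, node(g(5), n, tree(false, false)), g(false)), 3), W := node(g(5), n, tree(false, false)), Y := false, X2 := g(false) }, so W := node(g(5), n, tree(false, false)).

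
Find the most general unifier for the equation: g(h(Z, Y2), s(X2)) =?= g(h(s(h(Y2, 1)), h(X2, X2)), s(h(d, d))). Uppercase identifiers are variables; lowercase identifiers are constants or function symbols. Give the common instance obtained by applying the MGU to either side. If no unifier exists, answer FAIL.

Decompose g/2: h(Z, Y2) =?= h(s(h(Y2, 1)), h(X2, X2)),  s(X2) =?= s(h(d, d)).
Decompose h/2: Z =?= s(h(Y2, 1)),  Y2 =?= h(X2, X2).
Bind Z := s(h(Y2, 1)); no other remaining equation mentions Z.
Bind Y2 := h(X2, X2); no other remaining equation mentions Y2. Substituting into the earlier binding gives Z := s(h(h(X2, X2), 1)).
Decompose s/1: X2 =?= h(d, d).
Bind X2 := h(d, d). Substituting into the earlier bindings gives Z := s(h(h(h(d, d), h(d, d)), 1)), Y2 := h(h(d, d), h(d, d)).
Applying the MGU to either side gives g(h(s(h(h(h(d, d), h(d, d)), 1)), h(h(d, d), h(d, d))), s(h(d, d))).

g(h(s(h(h(h(d, d), h(d, d)), 1)), h(h(d, d), h(d, d))), s(h(d, d)))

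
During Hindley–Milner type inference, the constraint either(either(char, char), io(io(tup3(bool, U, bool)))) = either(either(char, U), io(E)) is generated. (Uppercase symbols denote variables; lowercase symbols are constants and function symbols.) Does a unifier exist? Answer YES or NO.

Decompose either/2: either(char, char) = either(char, U),  io(io(tup3(bool, U, bool))) = io(E).
Decompose either/2: char = char,  char = U.
Delete trivial equation char = char.
Bind U := char; substituting into the remaining equation gives: io(io(tup3(bool, char, bool))) = io(E).
Decompose io/1: io(tup3(bool, char, bool)) = E.
Bind E := io(tup3(bool, char, bool)).
No equations remain and no clash or occurs-check failure arose, so a unifier exists.

YES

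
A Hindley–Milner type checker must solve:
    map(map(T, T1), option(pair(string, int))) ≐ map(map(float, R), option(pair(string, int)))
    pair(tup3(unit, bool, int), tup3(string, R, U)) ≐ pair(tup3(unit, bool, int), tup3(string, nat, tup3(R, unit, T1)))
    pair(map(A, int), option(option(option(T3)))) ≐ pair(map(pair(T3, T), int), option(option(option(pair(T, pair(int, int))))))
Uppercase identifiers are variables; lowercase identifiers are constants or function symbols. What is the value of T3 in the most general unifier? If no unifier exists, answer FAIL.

Decompose map/2: map(T, T1) ≐ map(float, R),  option(pair(string, int)) ≐ option(pair(string, int)).
Decompose map/2: T ≐ float,  T1 ≐ R.
Bind T := float; substituting into the one remaining equation that mentions T gives: pair(map(A, int), option(option(option(T3)))) ≐ pair(map(pair(T3, float), int), option(option(option(pair(float, pair(int, int)))))).
Bind T1 := R; substituting into the one remaining equation that mentions T1 gives: pair(tup3(unit, bool, int), tup3(string, R, U)) ≐ pair(tup3(unit, bool, int), tup3(string, nat, tup3(R, unit, R))).
Delete trivial equation option(pair(string, int)) ≐ option(pair(string, int)).
Decompose pair/2: tup3(unit, bool, int) ≐ tup3(unit, bool, int),  tup3(string, R, U) ≐ tup3(string, nat, tup3(R, unit, R)).
Delete trivial equation tup3(unit, bool, int) ≐ tup3(unit, bool, int).
Decompose tup3/3: string ≐ string,  R ≐ nat,  U ≐ tup3(R, unit, R).
Delete trivial equation string ≐ string.
Bind R := nat; substituting into the one remaining equation that mentions R gives: U ≐ tup3(nat, unit, nat). Substituting into the earlier binding gives T1 := nat.
Bind U := tup3(nat, unit, nat); no other remaining equation mentions U.
Decompose pair/2: map(A, int) ≐ map(pair(T3, float), int),  option(option(option(T3))) ≐ option(option(option(pair(float, pair(int, int))))).
Decompose map/2: A ≐ pair(T3, float),  int ≐ int.
Bind A := pair(T3, float); no other remaining equation mentions A.
Delete trivial equation int ≐ int.
Decompose option/1: option(option(T3)) ≐ option(option(pair(float, pair(int, int)))).
Decompose option/1: option(T3) ≐ option(pair(float, pair(int, int))).
Decompose option/1: T3 ≐ pair(float, pair(int, int)).
Bind T3 := pair(float, pair(int, int)). Substituting into the earlier binding gives A := pair(pair(float, pair(int, int)), float).
MGU = { T := float, T1 := nat, R := nat, U := tup3(nat, unit, nat), A := pair(pair(float, pair(int, int)), float), T3 := pair(float, pair(int, int)) }, so T3 := pair(float, pair(int, int)).

pair(float, pair(int, int))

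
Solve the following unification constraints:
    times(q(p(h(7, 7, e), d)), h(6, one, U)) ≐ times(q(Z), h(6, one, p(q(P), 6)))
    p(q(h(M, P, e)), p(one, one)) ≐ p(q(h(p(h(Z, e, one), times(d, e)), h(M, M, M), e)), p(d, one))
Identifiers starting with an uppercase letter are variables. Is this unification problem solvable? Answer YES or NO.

Decompose times/2: q(p(h(7, 7, e), d)) ≐ q(Z),  h(6, one, U) ≐ h(6, one, p(q(P), 6)).
Decompose q/1: p(h(7, 7, e), d) ≐ Z.
Bind Z := p(h(7, 7, e), d); substituting into the one remaining equation that mentions Z gives: p(q(h(M, P, e)), p(one, one)) ≐ p(q(h(p(h(p(h(7, 7, e), d), e, one), times(d, e)), h(M, M, M), e)), p(d, one)).
Decompose h/3: 6 ≐ 6,  one ≐ one,  U ≐ p(q(P), 6).
Delete trivial equation 6 ≐ 6.
Delete trivial equation one ≐ one.
Bind U := p(q(P), 6); no other remaining equation mentions U.
Decompose p/2: q(h(M, P, e)) ≐ q(h(p(h(p(h(7, 7, e), d), e, one), times(d, e)), h(M, M, M), e)),  p(one, one) ≐ p(d, one).
Decompose q/1: h(M, P, e) ≐ h(p(h(p(h(7, 7, e), d), e, one), times(d, e)), h(M, M, M), e).
Decompose h/3: M ≐ p(h(p(h(7, 7, e), d), e, one), times(d, e)),  P ≐ h(M, M, M),  e ≐ e.
Bind M := p(h(p(h(7, 7, e), d), e, one), times(d, e)); substituting into the one remaining equation that mentions M gives: P ≐ h(p(h(p(h(7, 7, e), d), e, one), times(d, e)), p(h(p(h(7, 7, e), d), e, one), times(d, e)), p(h(p(h(7, 7, e), d), e, one), times(d, e))).
Bind P := h(p(h(p(h(7, 7, e), d), e, one), times(d, e)), p(h(p(h(7, 7, e), d), e, one), times(d, e)), p(h(p(h(7, 7, e), d), e, one), times(d, e))); no other remaining equation mentions P. Substituting into the earlier binding gives U := p(q(h(p(h(p(h(7, 7, e), d), e, one), times(d, e)), p(h(p(h(7, 7, e), d), e, one), times(d, e)), p(h(p(h(7, 7, e), d), e, one), times(d, e)))), 6).
Delete trivial equation e ≐ e.
Decompose p/2: one ≐ d,  one ≐ one.
Clash: constants one and d differ; no unifier exists.

NO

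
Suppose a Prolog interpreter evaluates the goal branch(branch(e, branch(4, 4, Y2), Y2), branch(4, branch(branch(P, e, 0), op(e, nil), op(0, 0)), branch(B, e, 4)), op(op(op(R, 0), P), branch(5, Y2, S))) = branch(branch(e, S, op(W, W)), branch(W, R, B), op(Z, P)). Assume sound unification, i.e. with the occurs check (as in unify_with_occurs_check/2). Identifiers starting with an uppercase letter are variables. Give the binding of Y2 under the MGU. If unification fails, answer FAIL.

Decompose branch/3: branch(e, branch(4, 4, Y2), Y2) = branch(e, S, op(W, W)),  branch(4, branch(branch(P, e, 0), op(e, nil), op(0, 0)), branch(B, e, 4)) = branch(W, R, B),  op(op(op(R, 0), P), branch(5, Y2, S)) = op(Z, P).
Decompose branch/3: e = e,  branch(4, 4, Y2) = S,  Y2 = op(W, W).
Delete trivial equation e = e.
Bind S := branch(4, 4, Y2); substituting into the one remaining equation that mentions S gives: op(op(op(R, 0), P), branch(5, Y2, branch(4, 4, Y2))) = op(Z, P).
Bind Y2 := op(W, W); substituting into the one remaining equation that mentions Y2 gives: op(op(op(R, 0), P), branch(5, op(W, W), branch(4, 4, op(W, W)))) = op(Z, P). Substituting into the earlier binding gives S := branch(4, 4, op(W, W)).
Decompose branch/3: 4 = W,  branch(branch(P, e, 0), op(e, nil), op(0, 0)) = R,  branch(B, e, 4) = B.
Bind W := 4; substituting into the one remaining equation that mentions W gives: op(op(op(R, 0), P), branch(5, op(4, 4), branch(4, 4, op(4, 4)))) = op(Z, P). Substituting into the earlier bindings gives S := branch(4, 4, op(4, 4)), Y2 := op(4, 4).
Bind R := branch(branch(P, e, 0), op(e, nil), op(0, 0)); substituting into the one remaining equation that mentions R gives: op(op(op(branch(branch(P, e, 0), op(e, nil), op(0, 0)), 0), P), branch(5, op(4, 4), branch(4, 4, op(4, 4)))) = op(Z, P).
Occurs check fails: B occurs in branch(B, e, 4); the equation B = branch(B, e, 4) has no finite solution.

FAIL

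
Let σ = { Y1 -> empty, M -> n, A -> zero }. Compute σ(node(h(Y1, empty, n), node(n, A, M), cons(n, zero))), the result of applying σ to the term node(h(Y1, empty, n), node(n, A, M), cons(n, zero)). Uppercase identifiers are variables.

node(h(empty, empty, n), node(n, zero, n), cons(n, zero))

Replace each occurrence of Y1 with empty.
Replace each occurrence of M with n.
Replace each occurrence of A with zero.
Result: node(h(empty, empty, n), node(n, zero, n), cons(n, zero)).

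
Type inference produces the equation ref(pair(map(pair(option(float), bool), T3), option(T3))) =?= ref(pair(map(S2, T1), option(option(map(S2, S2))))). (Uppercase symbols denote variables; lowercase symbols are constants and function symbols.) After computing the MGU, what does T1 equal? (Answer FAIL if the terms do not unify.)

option(map(pair(option(float), bool), pair(option(float), bool)))

Decompose ref/1: pair(map(pair(option(float), bool), T3), option(T3)) =?= pair(map(S2, T1), option(option(map(S2, S2)))).
Decompose pair/2: map(pair(option(float), bool), T3) =?= map(S2, T1),  option(T3) =?= option(option(map(S2, S2))).
Decompose map/2: pair(option(float), bool) =?= S2,  T3 =?= T1.
Bind S2 := pair(option(float), bool); substituting into the one remaining equation that mentions S2 gives: option(T3) =?= option(option(map(pair(option(float), bool), pair(option(float), bool)))).
Bind T3 := T1; substituting into the remaining equation gives: option(T1) =?= option(option(map(pair(option(float), bool), pair(option(float), bool)))).
Decompose option/1: T1 =?= option(map(pair(option(float), bool), pair(option(float), bool))).
Bind T1 := option(map(pair(option(float), bool), pair(option(float), bool))). Substituting into the earlier binding gives T3 := option(map(pair(option(float), bool), pair(option(float), bool))).
MGU = { S2 ↦ pair(option(float), bool), T3 ↦ option(map(pair(option(float), bool), pair(option(float), bool))), T1 ↦ option(map(pair(option(float), bool), pair(option(float), bool))) }, so T1 ↦ option(map(pair(option(float), bool), pair(option(float), bool))).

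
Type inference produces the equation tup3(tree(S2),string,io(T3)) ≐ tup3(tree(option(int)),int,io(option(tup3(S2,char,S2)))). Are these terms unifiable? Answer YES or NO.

NO

Decompose tup3/3: tree(S2) ≐ tree(option(int)),  string ≐ int,  io(T3) ≐ io(option(tup3(S2,char,S2))).
Decompose tree/1: S2 ≐ option(int).
Bind S2 := option(int); substituting into the one remaining equation that mentions S2 gives: io(T3) ≐ io(option(tup3(option(int),char,option(int)))).
Clash: constants string and int differ; no unifier exists.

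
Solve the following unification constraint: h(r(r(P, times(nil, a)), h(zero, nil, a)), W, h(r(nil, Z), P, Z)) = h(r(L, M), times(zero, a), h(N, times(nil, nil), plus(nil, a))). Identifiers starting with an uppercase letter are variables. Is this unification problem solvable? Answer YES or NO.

Decompose h/3: r(r(P, times(nil, a)), h(zero, nil, a)) = r(L, M),  W = times(zero, a),  h(r(nil, Z), P, Z) = h(N, times(nil, nil), plus(nil, a)).
Decompose r/2: r(P, times(nil, a)) = L,  h(zero, nil, a) = M.
Bind L := r(P, times(nil, a)); no other remaining equation mentions L.
Bind M := h(zero, nil, a); no other remaining equation mentions M.
Bind W := times(zero, a); no other remaining equation mentions W.
Decompose h/3: r(nil, Z) = N,  P = times(nil, nil),  Z = plus(nil, a).
Bind N := r(nil, Z); no other remaining equation mentions N.
Bind P := times(nil, nil); no other remaining equation mentions P. Substituting into the earlier binding gives L := r(times(nil, nil), times(nil, a)).
Bind Z := plus(nil, a). Substituting into the earlier binding gives N := r(nil, plus(nil, a)).
No equations remain and no clash or occurs-check failure arose, so a unifier exists.

YES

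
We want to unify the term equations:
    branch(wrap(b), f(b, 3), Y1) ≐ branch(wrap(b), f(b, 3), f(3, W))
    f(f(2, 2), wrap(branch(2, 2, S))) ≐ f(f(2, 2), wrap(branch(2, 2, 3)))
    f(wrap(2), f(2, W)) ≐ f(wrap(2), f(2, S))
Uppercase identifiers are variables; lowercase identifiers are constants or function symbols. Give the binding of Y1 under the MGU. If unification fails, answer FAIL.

f(3, 3)

Decompose branch/3: wrap(b) ≐ wrap(b),  f(b, 3) ≐ f(b, 3),  Y1 ≐ f(3, W).
Delete trivial equation wrap(b) ≐ wrap(b).
Delete trivial equation f(b, 3) ≐ f(b, 3).
Bind Y1 := f(3, W); no other remaining equation mentions Y1.
Decompose f/2: f(2, 2) ≐ f(2, 2),  wrap(branch(2, 2, S)) ≐ wrap(branch(2, 2, 3)).
Delete trivial equation f(2, 2) ≐ f(2, 2).
Decompose wrap/1: branch(2, 2, S) ≐ branch(2, 2, 3).
Decompose branch/3: 2 ≐ 2,  2 ≐ 2,  S ≐ 3.
Delete trivial equation 2 ≐ 2.
Delete trivial equation 2 ≐ 2.
Bind S := 3; substituting into the remaining equation gives: f(wrap(2), f(2, W)) ≐ f(wrap(2), f(2, 3)).
Decompose f/2: wrap(2) ≐ wrap(2),  f(2, W) ≐ f(2, 3).
Delete trivial equation wrap(2) ≐ wrap(2).
Decompose f/2: 2 ≐ 2,  W ≐ 3.
Delete trivial equation 2 ≐ 2.
Bind W := 3. Substituting into the earlier binding gives Y1 := f(3, 3).
MGU = { Y1 -> f(3, 3), S -> 3, W -> 3 }, so Y1 -> f(3, 3).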